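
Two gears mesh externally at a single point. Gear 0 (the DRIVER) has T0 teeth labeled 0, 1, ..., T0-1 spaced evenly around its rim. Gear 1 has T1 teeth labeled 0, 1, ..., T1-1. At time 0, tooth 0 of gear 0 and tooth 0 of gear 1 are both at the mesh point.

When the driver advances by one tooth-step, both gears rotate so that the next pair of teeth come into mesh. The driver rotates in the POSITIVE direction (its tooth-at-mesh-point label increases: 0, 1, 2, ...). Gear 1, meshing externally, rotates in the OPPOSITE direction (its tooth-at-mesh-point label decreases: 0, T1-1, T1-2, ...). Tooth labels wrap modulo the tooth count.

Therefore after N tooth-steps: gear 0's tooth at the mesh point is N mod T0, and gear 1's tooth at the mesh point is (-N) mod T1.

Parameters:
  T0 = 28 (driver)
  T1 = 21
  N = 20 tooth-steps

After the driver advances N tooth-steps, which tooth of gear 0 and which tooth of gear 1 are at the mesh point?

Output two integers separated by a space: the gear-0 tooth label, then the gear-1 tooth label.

Answer: 20 1

Derivation:
Gear 0 (driver, T0=28): tooth at mesh = N mod T0
  20 = 0 * 28 + 20, so 20 mod 28 = 20
  gear 0 tooth = 20
Gear 1 (driven, T1=21): tooth at mesh = (-N) mod T1
  20 = 0 * 21 + 20, so 20 mod 21 = 20
  (-20) mod 21 = (-20) mod 21 = 21 - 20 = 1
Mesh after 20 steps: gear-0 tooth 20 meets gear-1 tooth 1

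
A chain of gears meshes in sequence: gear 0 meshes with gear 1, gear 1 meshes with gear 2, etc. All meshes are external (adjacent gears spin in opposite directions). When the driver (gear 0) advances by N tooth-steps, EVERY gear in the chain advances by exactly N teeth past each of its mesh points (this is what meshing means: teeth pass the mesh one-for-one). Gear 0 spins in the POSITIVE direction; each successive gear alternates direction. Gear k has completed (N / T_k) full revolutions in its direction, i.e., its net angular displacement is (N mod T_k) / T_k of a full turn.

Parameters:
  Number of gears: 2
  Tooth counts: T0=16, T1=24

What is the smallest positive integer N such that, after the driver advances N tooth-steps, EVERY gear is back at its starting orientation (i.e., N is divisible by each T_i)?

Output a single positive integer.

Gear k returns to start when N is a multiple of T_k.
All gears at start simultaneously when N is a common multiple of [16, 24]; the smallest such N is lcm(16, 24).
Start: lcm = T0 = 16
Fold in T1=24: gcd(16, 24) = 8; lcm(16, 24) = 16 * 24 / 8 = 384 / 8 = 48
Full cycle length = 48

Answer: 48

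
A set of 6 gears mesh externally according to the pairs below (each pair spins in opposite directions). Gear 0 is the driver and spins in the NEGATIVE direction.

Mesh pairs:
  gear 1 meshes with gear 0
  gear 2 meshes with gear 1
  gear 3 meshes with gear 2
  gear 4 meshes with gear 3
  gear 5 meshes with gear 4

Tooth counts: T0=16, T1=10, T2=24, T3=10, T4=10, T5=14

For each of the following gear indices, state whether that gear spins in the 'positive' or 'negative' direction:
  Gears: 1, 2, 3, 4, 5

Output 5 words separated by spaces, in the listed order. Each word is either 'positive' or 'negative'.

Answer: positive negative positive negative positive

Derivation:
Gear 0 (driver): negative (depth 0)
  gear 1: meshes with gear 0 -> depth 1 -> positive (opposite of gear 0)
  gear 2: meshes with gear 1 -> depth 2 -> negative (opposite of gear 1)
  gear 3: meshes with gear 2 -> depth 3 -> positive (opposite of gear 2)
  gear 4: meshes with gear 3 -> depth 4 -> negative (opposite of gear 3)
  gear 5: meshes with gear 4 -> depth 5 -> positive (opposite of gear 4)
Queried indices 1, 2, 3, 4, 5 -> positive, negative, positive, negative, positive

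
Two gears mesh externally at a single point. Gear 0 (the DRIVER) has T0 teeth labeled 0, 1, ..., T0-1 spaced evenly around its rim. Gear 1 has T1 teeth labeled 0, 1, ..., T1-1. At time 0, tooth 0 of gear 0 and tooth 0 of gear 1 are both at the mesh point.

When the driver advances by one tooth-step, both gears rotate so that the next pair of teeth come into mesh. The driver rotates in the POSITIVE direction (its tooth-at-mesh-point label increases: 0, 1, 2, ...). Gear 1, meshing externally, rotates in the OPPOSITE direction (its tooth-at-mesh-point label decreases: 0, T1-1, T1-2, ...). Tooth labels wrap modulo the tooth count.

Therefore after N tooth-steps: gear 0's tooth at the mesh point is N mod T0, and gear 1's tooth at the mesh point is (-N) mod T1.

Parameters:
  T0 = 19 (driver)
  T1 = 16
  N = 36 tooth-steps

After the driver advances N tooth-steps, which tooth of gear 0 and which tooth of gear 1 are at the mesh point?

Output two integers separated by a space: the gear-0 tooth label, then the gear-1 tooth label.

Answer: 17 12

Derivation:
Gear 0 (driver, T0=19): tooth at mesh = N mod T0
  36 = 1 * 19 + 17, so 36 mod 19 = 17
  gear 0 tooth = 17
Gear 1 (driven, T1=16): tooth at mesh = (-N) mod T1
  36 = 2 * 16 + 4, so 36 mod 16 = 4
  (-36) mod 16 = (-4) mod 16 = 16 - 4 = 12
Mesh after 36 steps: gear-0 tooth 17 meets gear-1 tooth 12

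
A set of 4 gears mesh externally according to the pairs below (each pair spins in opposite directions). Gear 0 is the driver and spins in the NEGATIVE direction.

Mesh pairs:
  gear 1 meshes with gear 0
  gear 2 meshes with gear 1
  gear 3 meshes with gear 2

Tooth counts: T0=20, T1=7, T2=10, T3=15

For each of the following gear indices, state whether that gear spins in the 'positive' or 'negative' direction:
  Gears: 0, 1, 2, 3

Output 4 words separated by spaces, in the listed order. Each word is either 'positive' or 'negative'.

Answer: negative positive negative positive

Derivation:
Gear 0 (driver): negative (depth 0)
  gear 1: meshes with gear 0 -> depth 1 -> positive (opposite of gear 0)
  gear 2: meshes with gear 1 -> depth 2 -> negative (opposite of gear 1)
  gear 3: meshes with gear 2 -> depth 3 -> positive (opposite of gear 2)
Queried indices 0, 1, 2, 3 -> negative, positive, negative, positive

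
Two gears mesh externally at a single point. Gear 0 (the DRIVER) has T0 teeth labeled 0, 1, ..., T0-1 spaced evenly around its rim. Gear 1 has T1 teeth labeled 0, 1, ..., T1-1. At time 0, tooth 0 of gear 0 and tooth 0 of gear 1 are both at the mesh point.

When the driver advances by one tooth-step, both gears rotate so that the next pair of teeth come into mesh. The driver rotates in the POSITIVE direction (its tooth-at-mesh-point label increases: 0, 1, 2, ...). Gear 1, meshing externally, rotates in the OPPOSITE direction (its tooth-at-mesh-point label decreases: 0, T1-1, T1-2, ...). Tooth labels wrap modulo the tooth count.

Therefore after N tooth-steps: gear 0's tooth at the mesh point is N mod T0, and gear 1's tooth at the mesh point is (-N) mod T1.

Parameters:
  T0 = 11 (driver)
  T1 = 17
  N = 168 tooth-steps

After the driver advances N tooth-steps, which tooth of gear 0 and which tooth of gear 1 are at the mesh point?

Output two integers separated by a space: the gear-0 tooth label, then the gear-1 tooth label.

Answer: 3 2

Derivation:
Gear 0 (driver, T0=11): tooth at mesh = N mod T0
  168 = 15 * 11 + 3, so 168 mod 11 = 3
  gear 0 tooth = 3
Gear 1 (driven, T1=17): tooth at mesh = (-N) mod T1
  168 = 9 * 17 + 15, so 168 mod 17 = 15
  (-168) mod 17 = (-15) mod 17 = 17 - 15 = 2
Mesh after 168 steps: gear-0 tooth 3 meets gear-1 tooth 2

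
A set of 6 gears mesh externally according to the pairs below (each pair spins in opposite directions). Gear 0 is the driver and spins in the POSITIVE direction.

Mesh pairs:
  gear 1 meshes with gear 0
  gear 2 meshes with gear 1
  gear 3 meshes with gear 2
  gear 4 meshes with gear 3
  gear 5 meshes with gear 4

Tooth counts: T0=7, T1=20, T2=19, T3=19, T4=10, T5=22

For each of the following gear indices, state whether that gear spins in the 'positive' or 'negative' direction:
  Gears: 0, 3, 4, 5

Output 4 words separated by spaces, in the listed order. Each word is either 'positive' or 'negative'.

Gear 0 (driver): positive (depth 0)
  gear 1: meshes with gear 0 -> depth 1 -> negative (opposite of gear 0)
  gear 2: meshes with gear 1 -> depth 2 -> positive (opposite of gear 1)
  gear 3: meshes with gear 2 -> depth 3 -> negative (opposite of gear 2)
  gear 4: meshes with gear 3 -> depth 4 -> positive (opposite of gear 3)
  gear 5: meshes with gear 4 -> depth 5 -> negative (opposite of gear 4)
Queried indices 0, 3, 4, 5 -> positive, negative, positive, negative

Answer: positive negative positive negative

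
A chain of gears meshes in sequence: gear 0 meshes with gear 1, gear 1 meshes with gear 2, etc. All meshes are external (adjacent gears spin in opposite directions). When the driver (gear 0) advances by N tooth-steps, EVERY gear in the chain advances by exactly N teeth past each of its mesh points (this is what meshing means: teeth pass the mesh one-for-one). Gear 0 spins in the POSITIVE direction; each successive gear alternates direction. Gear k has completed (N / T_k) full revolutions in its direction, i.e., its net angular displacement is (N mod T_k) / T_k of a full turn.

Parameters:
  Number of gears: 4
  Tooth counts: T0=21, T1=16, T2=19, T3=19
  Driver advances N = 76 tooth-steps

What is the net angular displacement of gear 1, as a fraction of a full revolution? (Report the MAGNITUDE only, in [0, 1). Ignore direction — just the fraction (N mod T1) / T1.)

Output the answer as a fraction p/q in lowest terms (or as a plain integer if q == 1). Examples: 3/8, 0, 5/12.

Chain of 4 gears, tooth counts: [21, 16, 19, 19]
  gear 0: T0=21, direction=positive, advance = 76 mod 21 = 13 teeth = 13/21 turn
  gear 1: T1=16, direction=negative, advance = 76 mod 16 = 12 teeth = 12/16 turn
  gear 2: T2=19, direction=positive, advance = 76 mod 19 = 0 teeth = 0/19 turn
  gear 3: T3=19, direction=negative, advance = 76 mod 19 = 0 teeth = 0/19 turn
Gear 1: 76 mod 16 = 12
Fraction = 12 / 16 = 3/4 (gcd(12,16)=4) = 3/4

Answer: 3/4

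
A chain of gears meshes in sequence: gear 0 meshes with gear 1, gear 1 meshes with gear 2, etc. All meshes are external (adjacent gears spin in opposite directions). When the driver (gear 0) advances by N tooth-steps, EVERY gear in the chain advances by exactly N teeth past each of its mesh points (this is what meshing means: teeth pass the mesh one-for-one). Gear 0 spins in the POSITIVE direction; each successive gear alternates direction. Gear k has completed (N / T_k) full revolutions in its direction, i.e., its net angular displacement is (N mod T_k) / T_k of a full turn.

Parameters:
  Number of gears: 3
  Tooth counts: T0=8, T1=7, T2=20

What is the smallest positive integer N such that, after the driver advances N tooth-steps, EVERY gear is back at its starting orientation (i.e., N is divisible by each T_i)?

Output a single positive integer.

Gear k returns to start when N is a multiple of T_k.
All gears at start simultaneously when N is a common multiple of [8, 7, 20]; the smallest such N is lcm(8, 7, 20).
Start: lcm = T0 = 8
Fold in T1=7: gcd(8, 7) = 1; lcm(8, 7) = 8 * 7 / 1 = 56 / 1 = 56
Fold in T2=20: gcd(56, 20) = 4; lcm(56, 20) = 56 * 20 / 4 = 1120 / 4 = 280
Full cycle length = 280

Answer: 280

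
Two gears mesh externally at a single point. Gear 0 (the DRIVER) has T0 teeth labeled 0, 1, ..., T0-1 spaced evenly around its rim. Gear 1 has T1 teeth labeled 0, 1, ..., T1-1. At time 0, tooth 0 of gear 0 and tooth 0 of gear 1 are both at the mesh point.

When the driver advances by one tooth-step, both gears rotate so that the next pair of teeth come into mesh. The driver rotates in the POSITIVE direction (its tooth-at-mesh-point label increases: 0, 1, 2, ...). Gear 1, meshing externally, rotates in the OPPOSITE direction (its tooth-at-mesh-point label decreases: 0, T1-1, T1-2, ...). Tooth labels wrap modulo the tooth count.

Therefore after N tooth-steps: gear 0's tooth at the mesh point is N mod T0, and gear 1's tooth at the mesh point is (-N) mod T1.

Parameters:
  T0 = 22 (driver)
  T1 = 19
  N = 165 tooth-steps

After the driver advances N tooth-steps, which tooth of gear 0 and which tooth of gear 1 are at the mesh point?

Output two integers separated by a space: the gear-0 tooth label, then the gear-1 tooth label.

Gear 0 (driver, T0=22): tooth at mesh = N mod T0
  165 = 7 * 22 + 11, so 165 mod 22 = 11
  gear 0 tooth = 11
Gear 1 (driven, T1=19): tooth at mesh = (-N) mod T1
  165 = 8 * 19 + 13, so 165 mod 19 = 13
  (-165) mod 19 = (-13) mod 19 = 19 - 13 = 6
Mesh after 165 steps: gear-0 tooth 11 meets gear-1 tooth 6

Answer: 11 6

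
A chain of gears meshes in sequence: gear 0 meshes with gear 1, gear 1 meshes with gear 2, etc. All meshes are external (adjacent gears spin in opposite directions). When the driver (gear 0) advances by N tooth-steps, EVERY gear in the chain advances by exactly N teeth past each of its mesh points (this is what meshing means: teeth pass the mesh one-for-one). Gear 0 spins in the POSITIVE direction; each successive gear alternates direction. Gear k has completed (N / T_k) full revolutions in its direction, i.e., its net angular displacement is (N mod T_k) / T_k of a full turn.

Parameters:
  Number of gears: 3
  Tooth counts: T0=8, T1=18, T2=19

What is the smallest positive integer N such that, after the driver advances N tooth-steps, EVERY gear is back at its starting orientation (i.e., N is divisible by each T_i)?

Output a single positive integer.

Gear k returns to start when N is a multiple of T_k.
All gears at start simultaneously when N is a common multiple of [8, 18, 19]; the smallest such N is lcm(8, 18, 19).
Start: lcm = T0 = 8
Fold in T1=18: gcd(8, 18) = 2; lcm(8, 18) = 8 * 18 / 2 = 144 / 2 = 72
Fold in T2=19: gcd(72, 19) = 1; lcm(72, 19) = 72 * 19 / 1 = 1368 / 1 = 1368
Full cycle length = 1368

Answer: 1368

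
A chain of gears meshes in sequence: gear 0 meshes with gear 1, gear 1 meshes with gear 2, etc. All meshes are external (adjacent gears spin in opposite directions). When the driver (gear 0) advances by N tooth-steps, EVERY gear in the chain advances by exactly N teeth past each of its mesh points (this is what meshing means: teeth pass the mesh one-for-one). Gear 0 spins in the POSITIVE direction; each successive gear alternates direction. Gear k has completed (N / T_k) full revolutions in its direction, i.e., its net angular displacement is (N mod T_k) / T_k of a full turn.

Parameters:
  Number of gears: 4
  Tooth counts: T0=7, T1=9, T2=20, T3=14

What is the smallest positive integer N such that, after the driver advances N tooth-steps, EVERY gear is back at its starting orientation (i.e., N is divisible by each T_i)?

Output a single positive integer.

Answer: 1260

Derivation:
Gear k returns to start when N is a multiple of T_k.
All gears at start simultaneously when N is a common multiple of [7, 9, 20, 14]; the smallest such N is lcm(7, 9, 20, 14).
Start: lcm = T0 = 7
Fold in T1=9: gcd(7, 9) = 1; lcm(7, 9) = 7 * 9 / 1 = 63 / 1 = 63
Fold in T2=20: gcd(63, 20) = 1; lcm(63, 20) = 63 * 20 / 1 = 1260 / 1 = 1260
Fold in T3=14: gcd(1260, 14) = 14; lcm(1260, 14) = 1260 * 14 / 14 = 17640 / 14 = 1260
Full cycle length = 1260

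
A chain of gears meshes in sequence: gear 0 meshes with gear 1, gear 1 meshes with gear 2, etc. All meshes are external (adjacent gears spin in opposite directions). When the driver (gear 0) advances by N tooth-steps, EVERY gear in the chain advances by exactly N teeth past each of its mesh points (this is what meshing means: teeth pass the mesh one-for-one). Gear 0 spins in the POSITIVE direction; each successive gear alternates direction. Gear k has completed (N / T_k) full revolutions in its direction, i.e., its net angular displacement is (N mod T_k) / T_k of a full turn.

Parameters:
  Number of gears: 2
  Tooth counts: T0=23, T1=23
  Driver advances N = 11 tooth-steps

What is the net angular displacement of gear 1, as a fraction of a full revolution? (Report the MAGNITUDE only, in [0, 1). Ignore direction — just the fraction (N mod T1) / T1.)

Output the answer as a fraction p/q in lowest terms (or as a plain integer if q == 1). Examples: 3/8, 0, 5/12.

Answer: 11/23

Derivation:
Chain of 2 gears, tooth counts: [23, 23]
  gear 0: T0=23, direction=positive, advance = 11 mod 23 = 11 teeth = 11/23 turn
  gear 1: T1=23, direction=negative, advance = 11 mod 23 = 11 teeth = 11/23 turn
Gear 1: 11 mod 23 = 11
Fraction = 11 / 23 = 11/23 (gcd(11,23)=1) = 11/23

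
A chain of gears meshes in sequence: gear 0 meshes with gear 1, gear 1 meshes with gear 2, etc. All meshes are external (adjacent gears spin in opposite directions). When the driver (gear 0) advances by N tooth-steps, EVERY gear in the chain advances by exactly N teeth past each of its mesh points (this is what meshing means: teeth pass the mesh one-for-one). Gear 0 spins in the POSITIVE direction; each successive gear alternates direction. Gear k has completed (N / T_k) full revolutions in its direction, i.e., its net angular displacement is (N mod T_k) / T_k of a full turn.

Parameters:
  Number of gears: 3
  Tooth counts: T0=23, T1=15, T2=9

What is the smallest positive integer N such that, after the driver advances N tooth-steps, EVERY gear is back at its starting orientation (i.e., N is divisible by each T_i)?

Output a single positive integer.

Answer: 1035

Derivation:
Gear k returns to start when N is a multiple of T_k.
All gears at start simultaneously when N is a common multiple of [23, 15, 9]; the smallest such N is lcm(23, 15, 9).
Start: lcm = T0 = 23
Fold in T1=15: gcd(23, 15) = 1; lcm(23, 15) = 23 * 15 / 1 = 345 / 1 = 345
Fold in T2=9: gcd(345, 9) = 3; lcm(345, 9) = 345 * 9 / 3 = 3105 / 3 = 1035
Full cycle length = 1035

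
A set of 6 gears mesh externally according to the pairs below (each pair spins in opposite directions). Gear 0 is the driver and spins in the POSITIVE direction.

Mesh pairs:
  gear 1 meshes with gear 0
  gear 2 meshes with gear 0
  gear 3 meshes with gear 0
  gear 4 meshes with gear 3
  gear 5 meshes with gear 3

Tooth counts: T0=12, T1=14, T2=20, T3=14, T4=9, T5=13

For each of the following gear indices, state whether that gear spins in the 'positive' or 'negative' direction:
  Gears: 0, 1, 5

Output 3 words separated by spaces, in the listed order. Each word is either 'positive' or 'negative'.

Answer: positive negative positive

Derivation:
Gear 0 (driver): positive (depth 0)
  gear 1: meshes with gear 0 -> depth 1 -> negative (opposite of gear 0)
  gear 2: meshes with gear 0 -> depth 1 -> negative (opposite of gear 0)
  gear 3: meshes with gear 0 -> depth 1 -> negative (opposite of gear 0)
  gear 4: meshes with gear 3 -> depth 2 -> positive (opposite of gear 3)
  gear 5: meshes with gear 3 -> depth 2 -> positive (opposite of gear 3)
Queried indices 0, 1, 5 -> positive, negative, positive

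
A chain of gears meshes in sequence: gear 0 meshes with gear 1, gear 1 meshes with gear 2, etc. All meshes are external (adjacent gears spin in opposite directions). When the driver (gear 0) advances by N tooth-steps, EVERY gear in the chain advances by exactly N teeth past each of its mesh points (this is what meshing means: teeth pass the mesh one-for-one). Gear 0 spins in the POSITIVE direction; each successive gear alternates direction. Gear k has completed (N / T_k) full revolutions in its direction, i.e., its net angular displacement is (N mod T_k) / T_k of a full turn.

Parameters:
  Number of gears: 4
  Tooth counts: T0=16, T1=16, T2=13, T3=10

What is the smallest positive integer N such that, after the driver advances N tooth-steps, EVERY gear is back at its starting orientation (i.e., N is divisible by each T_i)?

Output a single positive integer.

Gear k returns to start when N is a multiple of T_k.
All gears at start simultaneously when N is a common multiple of [16, 16, 13, 10]; the smallest such N is lcm(16, 16, 13, 10).
Start: lcm = T0 = 16
Fold in T1=16: gcd(16, 16) = 16; lcm(16, 16) = 16 * 16 / 16 = 256 / 16 = 16
Fold in T2=13: gcd(16, 13) = 1; lcm(16, 13) = 16 * 13 / 1 = 208 / 1 = 208
Fold in T3=10: gcd(208, 10) = 2; lcm(208, 10) = 208 * 10 / 2 = 2080 / 2 = 1040
Full cycle length = 1040

Answer: 1040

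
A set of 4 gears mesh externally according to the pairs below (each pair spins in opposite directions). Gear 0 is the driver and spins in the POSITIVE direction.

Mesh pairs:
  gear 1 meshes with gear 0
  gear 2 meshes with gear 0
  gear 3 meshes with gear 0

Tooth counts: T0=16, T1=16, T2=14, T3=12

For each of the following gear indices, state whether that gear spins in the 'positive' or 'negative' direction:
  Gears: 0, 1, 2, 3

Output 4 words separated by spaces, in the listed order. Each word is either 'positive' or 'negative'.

Gear 0 (driver): positive (depth 0)
  gear 1: meshes with gear 0 -> depth 1 -> negative (opposite of gear 0)
  gear 2: meshes with gear 0 -> depth 1 -> negative (opposite of gear 0)
  gear 3: meshes with gear 0 -> depth 1 -> negative (opposite of gear 0)
Queried indices 0, 1, 2, 3 -> positive, negative, negative, negative

Answer: positive negative negative negative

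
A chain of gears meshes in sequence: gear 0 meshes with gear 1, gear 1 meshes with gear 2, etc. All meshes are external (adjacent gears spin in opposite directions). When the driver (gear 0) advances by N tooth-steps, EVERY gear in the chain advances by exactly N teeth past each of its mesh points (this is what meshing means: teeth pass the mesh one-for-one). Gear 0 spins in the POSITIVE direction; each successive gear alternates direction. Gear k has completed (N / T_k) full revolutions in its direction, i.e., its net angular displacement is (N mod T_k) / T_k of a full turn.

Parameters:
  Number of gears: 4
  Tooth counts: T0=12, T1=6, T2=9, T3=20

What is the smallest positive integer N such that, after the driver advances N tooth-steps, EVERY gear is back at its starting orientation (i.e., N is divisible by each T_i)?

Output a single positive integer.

Answer: 180

Derivation:
Gear k returns to start when N is a multiple of T_k.
All gears at start simultaneously when N is a common multiple of [12, 6, 9, 20]; the smallest such N is lcm(12, 6, 9, 20).
Start: lcm = T0 = 12
Fold in T1=6: gcd(12, 6) = 6; lcm(12, 6) = 12 * 6 / 6 = 72 / 6 = 12
Fold in T2=9: gcd(12, 9) = 3; lcm(12, 9) = 12 * 9 / 3 = 108 / 3 = 36
Fold in T3=20: gcd(36, 20) = 4; lcm(36, 20) = 36 * 20 / 4 = 720 / 4 = 180
Full cycle length = 180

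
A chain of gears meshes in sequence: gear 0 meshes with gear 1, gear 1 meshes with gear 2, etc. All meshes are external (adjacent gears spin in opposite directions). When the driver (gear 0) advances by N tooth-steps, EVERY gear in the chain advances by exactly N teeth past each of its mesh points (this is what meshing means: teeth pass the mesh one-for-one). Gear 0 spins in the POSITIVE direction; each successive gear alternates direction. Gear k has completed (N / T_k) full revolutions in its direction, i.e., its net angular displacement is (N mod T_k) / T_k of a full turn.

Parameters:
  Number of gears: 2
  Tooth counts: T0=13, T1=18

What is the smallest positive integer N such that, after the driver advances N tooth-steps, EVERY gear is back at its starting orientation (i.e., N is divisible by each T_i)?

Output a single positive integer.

Answer: 234

Derivation:
Gear k returns to start when N is a multiple of T_k.
All gears at start simultaneously when N is a common multiple of [13, 18]; the smallest such N is lcm(13, 18).
Start: lcm = T0 = 13
Fold in T1=18: gcd(13, 18) = 1; lcm(13, 18) = 13 * 18 / 1 = 234 / 1 = 234
Full cycle length = 234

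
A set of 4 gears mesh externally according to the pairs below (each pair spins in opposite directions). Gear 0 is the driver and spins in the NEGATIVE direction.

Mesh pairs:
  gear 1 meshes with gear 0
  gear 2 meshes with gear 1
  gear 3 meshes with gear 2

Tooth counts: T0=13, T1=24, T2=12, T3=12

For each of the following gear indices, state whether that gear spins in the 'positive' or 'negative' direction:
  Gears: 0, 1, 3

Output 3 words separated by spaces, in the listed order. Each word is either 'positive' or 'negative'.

Gear 0 (driver): negative (depth 0)
  gear 1: meshes with gear 0 -> depth 1 -> positive (opposite of gear 0)
  gear 2: meshes with gear 1 -> depth 2 -> negative (opposite of gear 1)
  gear 3: meshes with gear 2 -> depth 3 -> positive (opposite of gear 2)
Queried indices 0, 1, 3 -> negative, positive, positive

Answer: negative positive positive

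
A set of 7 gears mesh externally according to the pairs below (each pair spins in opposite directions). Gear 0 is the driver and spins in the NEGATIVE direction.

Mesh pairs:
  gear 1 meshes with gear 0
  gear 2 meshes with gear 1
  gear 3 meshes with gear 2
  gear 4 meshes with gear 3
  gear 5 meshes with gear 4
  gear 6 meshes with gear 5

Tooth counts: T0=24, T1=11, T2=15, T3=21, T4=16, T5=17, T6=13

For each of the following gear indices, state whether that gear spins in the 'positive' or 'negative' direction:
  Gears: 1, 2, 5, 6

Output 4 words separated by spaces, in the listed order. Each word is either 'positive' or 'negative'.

Answer: positive negative positive negative

Derivation:
Gear 0 (driver): negative (depth 0)
  gear 1: meshes with gear 0 -> depth 1 -> positive (opposite of gear 0)
  gear 2: meshes with gear 1 -> depth 2 -> negative (opposite of gear 1)
  gear 3: meshes with gear 2 -> depth 3 -> positive (opposite of gear 2)
  gear 4: meshes with gear 3 -> depth 4 -> negative (opposite of gear 3)
  gear 5: meshes with gear 4 -> depth 5 -> positive (opposite of gear 4)
  gear 6: meshes with gear 5 -> depth 6 -> negative (opposite of gear 5)
Queried indices 1, 2, 5, 6 -> positive, negative, positive, negative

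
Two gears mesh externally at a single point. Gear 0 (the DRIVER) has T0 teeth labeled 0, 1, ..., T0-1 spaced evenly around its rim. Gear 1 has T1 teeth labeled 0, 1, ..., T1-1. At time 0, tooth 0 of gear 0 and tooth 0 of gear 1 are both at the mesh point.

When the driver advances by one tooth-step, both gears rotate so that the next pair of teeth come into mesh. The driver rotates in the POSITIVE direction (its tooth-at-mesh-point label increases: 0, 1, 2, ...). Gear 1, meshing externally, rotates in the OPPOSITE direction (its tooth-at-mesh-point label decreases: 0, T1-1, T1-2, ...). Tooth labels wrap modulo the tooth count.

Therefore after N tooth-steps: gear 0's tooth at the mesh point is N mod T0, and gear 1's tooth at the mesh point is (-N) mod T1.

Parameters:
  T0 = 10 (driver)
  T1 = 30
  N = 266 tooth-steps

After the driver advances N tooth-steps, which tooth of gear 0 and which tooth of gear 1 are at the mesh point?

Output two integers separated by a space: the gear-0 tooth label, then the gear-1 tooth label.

Answer: 6 4

Derivation:
Gear 0 (driver, T0=10): tooth at mesh = N mod T0
  266 = 26 * 10 + 6, so 266 mod 10 = 6
  gear 0 tooth = 6
Gear 1 (driven, T1=30): tooth at mesh = (-N) mod T1
  266 = 8 * 30 + 26, so 266 mod 30 = 26
  (-266) mod 30 = (-26) mod 30 = 30 - 26 = 4
Mesh after 266 steps: gear-0 tooth 6 meets gear-1 tooth 4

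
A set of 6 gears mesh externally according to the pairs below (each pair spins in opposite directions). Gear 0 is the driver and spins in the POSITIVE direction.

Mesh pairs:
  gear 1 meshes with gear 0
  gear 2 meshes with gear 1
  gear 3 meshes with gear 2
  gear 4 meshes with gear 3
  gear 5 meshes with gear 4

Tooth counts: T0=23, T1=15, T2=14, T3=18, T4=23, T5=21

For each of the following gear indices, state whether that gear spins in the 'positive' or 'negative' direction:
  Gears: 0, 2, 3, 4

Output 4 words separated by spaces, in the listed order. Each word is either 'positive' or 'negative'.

Gear 0 (driver): positive (depth 0)
  gear 1: meshes with gear 0 -> depth 1 -> negative (opposite of gear 0)
  gear 2: meshes with gear 1 -> depth 2 -> positive (opposite of gear 1)
  gear 3: meshes with gear 2 -> depth 3 -> negative (opposite of gear 2)
  gear 4: meshes with gear 3 -> depth 4 -> positive (opposite of gear 3)
  gear 5: meshes with gear 4 -> depth 5 -> negative (opposite of gear 4)
Queried indices 0, 2, 3, 4 -> positive, positive, negative, positive

Answer: positive positive negative positive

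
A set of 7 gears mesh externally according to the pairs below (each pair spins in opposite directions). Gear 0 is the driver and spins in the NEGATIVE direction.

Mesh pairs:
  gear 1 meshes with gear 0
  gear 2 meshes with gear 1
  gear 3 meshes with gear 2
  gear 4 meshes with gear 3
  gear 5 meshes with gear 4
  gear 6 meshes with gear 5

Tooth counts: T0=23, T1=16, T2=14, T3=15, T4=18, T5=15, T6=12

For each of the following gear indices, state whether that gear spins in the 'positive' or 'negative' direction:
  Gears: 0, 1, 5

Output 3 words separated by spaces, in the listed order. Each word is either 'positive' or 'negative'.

Answer: negative positive positive

Derivation:
Gear 0 (driver): negative (depth 0)
  gear 1: meshes with gear 0 -> depth 1 -> positive (opposite of gear 0)
  gear 2: meshes with gear 1 -> depth 2 -> negative (opposite of gear 1)
  gear 3: meshes with gear 2 -> depth 3 -> positive (opposite of gear 2)
  gear 4: meshes with gear 3 -> depth 4 -> negative (opposite of gear 3)
  gear 5: meshes with gear 4 -> depth 5 -> positive (opposite of gear 4)
  gear 6: meshes with gear 5 -> depth 6 -> negative (opposite of gear 5)
Queried indices 0, 1, 5 -> negative, positive, positive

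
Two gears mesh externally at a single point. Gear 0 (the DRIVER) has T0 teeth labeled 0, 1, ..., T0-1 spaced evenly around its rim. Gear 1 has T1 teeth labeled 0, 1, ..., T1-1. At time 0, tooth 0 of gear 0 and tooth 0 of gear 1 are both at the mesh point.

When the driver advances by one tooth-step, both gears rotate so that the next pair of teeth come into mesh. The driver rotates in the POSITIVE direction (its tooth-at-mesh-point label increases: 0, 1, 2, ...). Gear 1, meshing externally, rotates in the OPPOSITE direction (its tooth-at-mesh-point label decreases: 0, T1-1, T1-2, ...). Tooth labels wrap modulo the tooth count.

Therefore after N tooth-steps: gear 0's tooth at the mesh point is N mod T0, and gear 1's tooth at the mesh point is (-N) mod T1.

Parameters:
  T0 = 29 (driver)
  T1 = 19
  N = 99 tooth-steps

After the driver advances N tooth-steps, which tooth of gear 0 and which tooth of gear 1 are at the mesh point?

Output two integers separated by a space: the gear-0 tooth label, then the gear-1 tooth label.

Answer: 12 15

Derivation:
Gear 0 (driver, T0=29): tooth at mesh = N mod T0
  99 = 3 * 29 + 12, so 99 mod 29 = 12
  gear 0 tooth = 12
Gear 1 (driven, T1=19): tooth at mesh = (-N) mod T1
  99 = 5 * 19 + 4, so 99 mod 19 = 4
  (-99) mod 19 = (-4) mod 19 = 19 - 4 = 15
Mesh after 99 steps: gear-0 tooth 12 meets gear-1 tooth 15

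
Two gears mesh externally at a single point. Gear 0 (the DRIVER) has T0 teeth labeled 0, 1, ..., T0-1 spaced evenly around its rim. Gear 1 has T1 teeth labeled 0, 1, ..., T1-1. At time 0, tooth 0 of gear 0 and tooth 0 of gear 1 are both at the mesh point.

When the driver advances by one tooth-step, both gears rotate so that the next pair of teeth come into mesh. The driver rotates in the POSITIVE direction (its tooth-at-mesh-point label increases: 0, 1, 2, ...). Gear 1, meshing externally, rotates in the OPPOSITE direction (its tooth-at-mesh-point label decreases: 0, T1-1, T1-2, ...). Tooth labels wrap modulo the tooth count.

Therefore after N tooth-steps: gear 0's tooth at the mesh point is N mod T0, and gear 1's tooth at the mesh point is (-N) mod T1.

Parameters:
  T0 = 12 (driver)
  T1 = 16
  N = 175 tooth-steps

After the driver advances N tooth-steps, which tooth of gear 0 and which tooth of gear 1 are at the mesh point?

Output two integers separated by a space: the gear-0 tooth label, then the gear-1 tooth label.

Gear 0 (driver, T0=12): tooth at mesh = N mod T0
  175 = 14 * 12 + 7, so 175 mod 12 = 7
  gear 0 tooth = 7
Gear 1 (driven, T1=16): tooth at mesh = (-N) mod T1
  175 = 10 * 16 + 15, so 175 mod 16 = 15
  (-175) mod 16 = (-15) mod 16 = 16 - 15 = 1
Mesh after 175 steps: gear-0 tooth 7 meets gear-1 tooth 1

Answer: 7 1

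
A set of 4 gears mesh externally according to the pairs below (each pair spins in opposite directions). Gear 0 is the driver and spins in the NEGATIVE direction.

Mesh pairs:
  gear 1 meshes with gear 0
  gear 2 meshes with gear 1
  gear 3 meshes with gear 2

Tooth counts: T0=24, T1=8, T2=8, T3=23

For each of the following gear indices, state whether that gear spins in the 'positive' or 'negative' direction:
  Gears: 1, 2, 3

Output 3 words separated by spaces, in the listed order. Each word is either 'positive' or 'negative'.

Gear 0 (driver): negative (depth 0)
  gear 1: meshes with gear 0 -> depth 1 -> positive (opposite of gear 0)
  gear 2: meshes with gear 1 -> depth 2 -> negative (opposite of gear 1)
  gear 3: meshes with gear 2 -> depth 3 -> positive (opposite of gear 2)
Queried indices 1, 2, 3 -> positive, negative, positive

Answer: positive negative positive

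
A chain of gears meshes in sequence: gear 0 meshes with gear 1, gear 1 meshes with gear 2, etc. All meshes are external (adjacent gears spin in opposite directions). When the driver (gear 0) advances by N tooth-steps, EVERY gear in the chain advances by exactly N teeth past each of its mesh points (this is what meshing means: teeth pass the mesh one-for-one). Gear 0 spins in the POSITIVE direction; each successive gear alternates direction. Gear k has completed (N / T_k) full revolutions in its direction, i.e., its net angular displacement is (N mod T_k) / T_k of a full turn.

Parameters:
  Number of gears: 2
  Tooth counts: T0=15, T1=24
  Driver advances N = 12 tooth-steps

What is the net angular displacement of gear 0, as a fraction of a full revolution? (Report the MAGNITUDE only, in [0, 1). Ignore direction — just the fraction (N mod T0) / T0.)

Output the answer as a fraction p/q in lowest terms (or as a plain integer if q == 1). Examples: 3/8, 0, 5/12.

Chain of 2 gears, tooth counts: [15, 24]
  gear 0: T0=15, direction=positive, advance = 12 mod 15 = 12 teeth = 12/15 turn
  gear 1: T1=24, direction=negative, advance = 12 mod 24 = 12 teeth = 12/24 turn
Gear 0: 12 mod 15 = 12
Fraction = 12 / 15 = 4/5 (gcd(12,15)=3) = 4/5

Answer: 4/5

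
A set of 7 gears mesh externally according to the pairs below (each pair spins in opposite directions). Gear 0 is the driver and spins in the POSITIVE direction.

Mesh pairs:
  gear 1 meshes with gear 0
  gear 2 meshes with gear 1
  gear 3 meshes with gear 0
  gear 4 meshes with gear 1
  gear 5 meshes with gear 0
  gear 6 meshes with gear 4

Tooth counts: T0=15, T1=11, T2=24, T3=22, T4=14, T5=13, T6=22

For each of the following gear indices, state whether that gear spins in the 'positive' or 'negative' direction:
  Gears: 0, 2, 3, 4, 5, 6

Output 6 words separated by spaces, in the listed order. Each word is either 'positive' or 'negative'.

Gear 0 (driver): positive (depth 0)
  gear 1: meshes with gear 0 -> depth 1 -> negative (opposite of gear 0)
  gear 2: meshes with gear 1 -> depth 2 -> positive (opposite of gear 1)
  gear 3: meshes with gear 0 -> depth 1 -> negative (opposite of gear 0)
  gear 4: meshes with gear 1 -> depth 2 -> positive (opposite of gear 1)
  gear 5: meshes with gear 0 -> depth 1 -> negative (opposite of gear 0)
  gear 6: meshes with gear 4 -> depth 3 -> negative (opposite of gear 4)
Queried indices 0, 2, 3, 4, 5, 6 -> positive, positive, negative, positive, negative, negative

Answer: positive positive negative positive negative negative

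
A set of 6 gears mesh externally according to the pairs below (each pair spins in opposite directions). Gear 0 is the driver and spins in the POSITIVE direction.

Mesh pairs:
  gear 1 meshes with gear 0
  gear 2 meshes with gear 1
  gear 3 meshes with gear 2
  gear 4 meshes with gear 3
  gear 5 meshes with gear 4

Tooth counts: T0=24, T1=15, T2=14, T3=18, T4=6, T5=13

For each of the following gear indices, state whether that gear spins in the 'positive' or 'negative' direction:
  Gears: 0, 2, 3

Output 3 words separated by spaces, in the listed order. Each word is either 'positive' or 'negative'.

Gear 0 (driver): positive (depth 0)
  gear 1: meshes with gear 0 -> depth 1 -> negative (opposite of gear 0)
  gear 2: meshes with gear 1 -> depth 2 -> positive (opposite of gear 1)
  gear 3: meshes with gear 2 -> depth 3 -> negative (opposite of gear 2)
  gear 4: meshes with gear 3 -> depth 4 -> positive (opposite of gear 3)
  gear 5: meshes with gear 4 -> depth 5 -> negative (opposite of gear 4)
Queried indices 0, 2, 3 -> positive, positive, negative

Answer: positive positive negative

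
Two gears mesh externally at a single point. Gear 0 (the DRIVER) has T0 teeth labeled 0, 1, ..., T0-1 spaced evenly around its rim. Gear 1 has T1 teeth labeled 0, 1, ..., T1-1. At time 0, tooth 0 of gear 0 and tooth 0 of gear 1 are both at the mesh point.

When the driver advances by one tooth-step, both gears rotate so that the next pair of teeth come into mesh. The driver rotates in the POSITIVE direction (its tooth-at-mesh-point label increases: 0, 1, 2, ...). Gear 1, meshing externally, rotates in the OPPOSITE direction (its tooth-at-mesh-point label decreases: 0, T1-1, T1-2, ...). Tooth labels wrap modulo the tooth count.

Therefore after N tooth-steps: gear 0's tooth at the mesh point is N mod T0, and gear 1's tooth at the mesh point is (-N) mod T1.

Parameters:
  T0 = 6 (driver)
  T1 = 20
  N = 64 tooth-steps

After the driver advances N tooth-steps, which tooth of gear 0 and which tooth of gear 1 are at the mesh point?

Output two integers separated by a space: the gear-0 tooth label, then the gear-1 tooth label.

Answer: 4 16

Derivation:
Gear 0 (driver, T0=6): tooth at mesh = N mod T0
  64 = 10 * 6 + 4, so 64 mod 6 = 4
  gear 0 tooth = 4
Gear 1 (driven, T1=20): tooth at mesh = (-N) mod T1
  64 = 3 * 20 + 4, so 64 mod 20 = 4
  (-64) mod 20 = (-4) mod 20 = 20 - 4 = 16
Mesh after 64 steps: gear-0 tooth 4 meets gear-1 tooth 16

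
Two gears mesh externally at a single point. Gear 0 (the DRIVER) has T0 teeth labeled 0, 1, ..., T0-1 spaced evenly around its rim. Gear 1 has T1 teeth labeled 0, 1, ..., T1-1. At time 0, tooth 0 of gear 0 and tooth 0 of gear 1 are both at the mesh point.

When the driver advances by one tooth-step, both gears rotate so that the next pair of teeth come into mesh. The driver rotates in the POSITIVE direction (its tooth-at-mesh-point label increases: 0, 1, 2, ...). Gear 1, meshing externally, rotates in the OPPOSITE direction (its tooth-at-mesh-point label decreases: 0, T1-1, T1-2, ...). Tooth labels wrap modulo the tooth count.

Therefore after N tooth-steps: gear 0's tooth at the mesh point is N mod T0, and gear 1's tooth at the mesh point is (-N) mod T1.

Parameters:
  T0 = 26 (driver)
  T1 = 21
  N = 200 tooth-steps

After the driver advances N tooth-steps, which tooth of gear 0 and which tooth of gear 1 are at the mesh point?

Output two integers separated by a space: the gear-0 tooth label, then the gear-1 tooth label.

Answer: 18 10

Derivation:
Gear 0 (driver, T0=26): tooth at mesh = N mod T0
  200 = 7 * 26 + 18, so 200 mod 26 = 18
  gear 0 tooth = 18
Gear 1 (driven, T1=21): tooth at mesh = (-N) mod T1
  200 = 9 * 21 + 11, so 200 mod 21 = 11
  (-200) mod 21 = (-11) mod 21 = 21 - 11 = 10
Mesh after 200 steps: gear-0 tooth 18 meets gear-1 tooth 10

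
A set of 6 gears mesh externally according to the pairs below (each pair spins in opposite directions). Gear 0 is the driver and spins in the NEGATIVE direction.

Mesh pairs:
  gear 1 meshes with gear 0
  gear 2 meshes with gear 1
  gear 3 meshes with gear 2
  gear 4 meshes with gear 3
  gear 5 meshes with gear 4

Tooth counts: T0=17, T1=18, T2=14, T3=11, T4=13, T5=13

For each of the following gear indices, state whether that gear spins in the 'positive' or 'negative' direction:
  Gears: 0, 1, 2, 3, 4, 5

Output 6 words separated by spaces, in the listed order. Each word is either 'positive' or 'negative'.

Answer: negative positive negative positive negative positive

Derivation:
Gear 0 (driver): negative (depth 0)
  gear 1: meshes with gear 0 -> depth 1 -> positive (opposite of gear 0)
  gear 2: meshes with gear 1 -> depth 2 -> negative (opposite of gear 1)
  gear 3: meshes with gear 2 -> depth 3 -> positive (opposite of gear 2)
  gear 4: meshes with gear 3 -> depth 4 -> negative (opposite of gear 3)
  gear 5: meshes with gear 4 -> depth 5 -> positive (opposite of gear 4)
Queried indices 0, 1, 2, 3, 4, 5 -> negative, positive, negative, positive, negative, positive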